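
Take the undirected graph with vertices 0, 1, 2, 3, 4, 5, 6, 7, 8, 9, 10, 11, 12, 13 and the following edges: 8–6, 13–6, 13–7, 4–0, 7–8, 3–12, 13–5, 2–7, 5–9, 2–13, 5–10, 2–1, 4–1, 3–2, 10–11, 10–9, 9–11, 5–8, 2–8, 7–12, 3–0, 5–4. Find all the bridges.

none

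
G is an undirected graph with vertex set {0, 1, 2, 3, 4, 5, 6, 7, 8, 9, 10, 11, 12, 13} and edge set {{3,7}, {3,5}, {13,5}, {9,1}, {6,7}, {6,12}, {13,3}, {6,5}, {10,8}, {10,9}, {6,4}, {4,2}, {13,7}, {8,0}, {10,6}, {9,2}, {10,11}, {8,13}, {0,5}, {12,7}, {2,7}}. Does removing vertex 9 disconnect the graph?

Deleting 9 raises the number of components from 1 to 2, so 9 is a cut vertex.

Yes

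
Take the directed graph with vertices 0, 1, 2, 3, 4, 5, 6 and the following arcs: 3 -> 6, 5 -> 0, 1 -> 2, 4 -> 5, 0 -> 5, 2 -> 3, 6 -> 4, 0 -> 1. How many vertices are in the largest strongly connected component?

7

{0, 1, 2, 3, 4, 5, 6} are all mutually reachable — one SCC of size 7.
The largest has 7 vertices.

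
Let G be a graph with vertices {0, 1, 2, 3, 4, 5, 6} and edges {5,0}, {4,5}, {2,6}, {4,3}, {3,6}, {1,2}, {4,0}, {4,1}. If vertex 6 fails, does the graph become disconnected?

Deleting 6 leaves 1 component (was 1) (its neighbors 2, 3 remain connected to each other), so 6 is not a cut vertex.

No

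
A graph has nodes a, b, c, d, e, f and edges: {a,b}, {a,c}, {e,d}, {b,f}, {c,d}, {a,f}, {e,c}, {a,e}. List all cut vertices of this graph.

a

Removing a increases the component count from 1 to 2, so a is a cut vertex.
By contrast removing e leaves 1 component; it is not a cut vertex. No other vertex is a cut vertex either.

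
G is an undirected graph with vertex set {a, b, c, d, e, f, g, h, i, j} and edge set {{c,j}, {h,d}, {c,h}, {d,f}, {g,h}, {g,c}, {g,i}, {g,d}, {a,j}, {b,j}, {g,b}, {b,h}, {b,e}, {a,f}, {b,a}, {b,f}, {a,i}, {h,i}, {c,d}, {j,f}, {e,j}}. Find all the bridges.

The edges on the cycle b-a-i-h-b are not bridges since each lies on that cycle.
Every edge lies on some cycle, so there are no bridges.

none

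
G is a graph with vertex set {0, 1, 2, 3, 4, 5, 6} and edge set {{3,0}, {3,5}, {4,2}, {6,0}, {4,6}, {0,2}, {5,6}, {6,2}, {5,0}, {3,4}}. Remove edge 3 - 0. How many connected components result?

2

3 and 0 are still connected via 3-5-0, so the component count stays at 2.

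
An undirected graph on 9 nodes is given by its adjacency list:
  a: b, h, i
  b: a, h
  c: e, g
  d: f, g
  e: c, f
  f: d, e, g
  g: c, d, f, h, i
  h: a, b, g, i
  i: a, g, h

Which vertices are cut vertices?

g

Removing g increases the component count from 1 to 2, so g is a cut vertex.
By contrast removing h leaves 1 component; it is not a cut vertex. No other vertex is a cut vertex either.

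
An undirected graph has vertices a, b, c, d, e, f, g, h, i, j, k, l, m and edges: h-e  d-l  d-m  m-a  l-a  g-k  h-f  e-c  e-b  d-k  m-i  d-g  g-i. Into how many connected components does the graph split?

j is isolated — a component by itself.
Starting from b we can reach b, c, e, f, h. That is one component of size 5.
Starting from a we can reach a, d, g, i, k, l, m. That is one component of size 7.
Total: 3 components.

3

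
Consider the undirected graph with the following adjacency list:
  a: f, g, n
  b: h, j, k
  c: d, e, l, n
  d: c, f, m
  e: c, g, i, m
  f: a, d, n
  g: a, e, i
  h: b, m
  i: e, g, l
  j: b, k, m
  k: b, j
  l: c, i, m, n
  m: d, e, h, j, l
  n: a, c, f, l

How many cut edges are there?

0

The edges on the cycle e-i-g-e are not bridges since each lies on that cycle.
Every edge lies on some cycle, so there are no bridges.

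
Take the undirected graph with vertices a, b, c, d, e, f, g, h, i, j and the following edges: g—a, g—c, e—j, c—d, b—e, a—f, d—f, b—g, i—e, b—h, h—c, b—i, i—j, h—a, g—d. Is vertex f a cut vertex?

No

Deleting f leaves 1 component (was 1) (its neighbors a, d remain connected to each other), so f is not a cut vertex.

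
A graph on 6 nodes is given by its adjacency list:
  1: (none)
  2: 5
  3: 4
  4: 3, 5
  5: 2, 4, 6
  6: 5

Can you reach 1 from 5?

The component containing 5 is {2, 3, 4, 5, 6}, and 1 is not in it.

No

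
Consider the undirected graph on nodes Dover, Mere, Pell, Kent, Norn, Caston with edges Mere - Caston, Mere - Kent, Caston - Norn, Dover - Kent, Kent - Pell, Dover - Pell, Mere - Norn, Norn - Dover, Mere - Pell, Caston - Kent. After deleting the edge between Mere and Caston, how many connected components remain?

1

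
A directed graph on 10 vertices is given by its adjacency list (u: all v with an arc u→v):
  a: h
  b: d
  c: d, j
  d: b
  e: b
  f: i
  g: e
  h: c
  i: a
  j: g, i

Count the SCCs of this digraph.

5

{a, c, h, i, j} are all mutually reachable — one SCC of size 5.
{b, d} are all mutually reachable — one SCC of size 2.
{f} is an SCC by itself.
{g} is an SCC by itself.
{e} is an SCC by itself.
That gives 5 strongly connected components.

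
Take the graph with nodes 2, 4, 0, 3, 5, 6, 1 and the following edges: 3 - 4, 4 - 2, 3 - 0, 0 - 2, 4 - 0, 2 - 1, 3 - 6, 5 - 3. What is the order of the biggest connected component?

7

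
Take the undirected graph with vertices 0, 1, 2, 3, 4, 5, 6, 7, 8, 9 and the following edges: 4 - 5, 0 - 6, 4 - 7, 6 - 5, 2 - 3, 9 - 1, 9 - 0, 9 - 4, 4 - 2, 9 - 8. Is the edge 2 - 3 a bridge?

Removing 2 - 3 leaves no path between 2 and 3: the component count goes from 1 to 2. So it is a bridge.

Yes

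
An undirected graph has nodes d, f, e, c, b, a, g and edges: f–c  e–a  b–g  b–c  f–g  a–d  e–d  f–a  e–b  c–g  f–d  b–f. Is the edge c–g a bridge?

No

After removing c–g, the path c-b-g still connects them, so the edge is not a bridge.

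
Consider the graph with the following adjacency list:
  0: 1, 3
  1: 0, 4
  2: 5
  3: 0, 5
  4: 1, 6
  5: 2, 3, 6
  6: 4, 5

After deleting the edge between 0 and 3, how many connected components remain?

0 and 3 are still connected via 0-1-4-6-5-3, so the component count stays at 1.

1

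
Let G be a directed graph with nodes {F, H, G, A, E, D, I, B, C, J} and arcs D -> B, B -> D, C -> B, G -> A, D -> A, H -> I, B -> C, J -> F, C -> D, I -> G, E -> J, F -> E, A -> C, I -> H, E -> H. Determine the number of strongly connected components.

4

{A, B, C, D} are all mutually reachable — one SCC of size 4.
{E, F, J} are all mutually reachable — one SCC of size 3.
{H, I} are all mutually reachable — one SCC of size 2.
{G} is an SCC by itself.
That gives 4 strongly connected components.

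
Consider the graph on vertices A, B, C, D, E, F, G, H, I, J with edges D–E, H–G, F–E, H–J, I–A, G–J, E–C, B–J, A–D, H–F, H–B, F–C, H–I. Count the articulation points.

Removing H increases the component count from 1 to 2, so H is a cut vertex.
By contrast removing G leaves 1 component; it is not a cut vertex. No other vertex is a cut vertex either.

1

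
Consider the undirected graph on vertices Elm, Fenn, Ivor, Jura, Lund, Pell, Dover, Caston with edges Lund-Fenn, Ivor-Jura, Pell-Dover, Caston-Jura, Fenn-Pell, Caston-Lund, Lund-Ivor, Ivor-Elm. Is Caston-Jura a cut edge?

After removing Caston-Jura, the path Caston-Lund-Ivor-Jura still connects them, so the edge is not a bridge.

No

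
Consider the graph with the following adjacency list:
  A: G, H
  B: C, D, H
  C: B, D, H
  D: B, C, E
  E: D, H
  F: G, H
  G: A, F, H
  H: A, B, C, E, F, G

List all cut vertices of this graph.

H

Removing H increases the component count from 1 to 2, so H is a cut vertex.
By contrast removing F leaves 1 component; it is not a cut vertex. No other vertex is a cut vertex either.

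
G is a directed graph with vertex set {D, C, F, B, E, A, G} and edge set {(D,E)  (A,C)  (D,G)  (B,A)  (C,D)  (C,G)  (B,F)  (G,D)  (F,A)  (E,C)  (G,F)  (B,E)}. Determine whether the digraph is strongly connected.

There is no directed path from E to B, so the graph is not strongly connected.

No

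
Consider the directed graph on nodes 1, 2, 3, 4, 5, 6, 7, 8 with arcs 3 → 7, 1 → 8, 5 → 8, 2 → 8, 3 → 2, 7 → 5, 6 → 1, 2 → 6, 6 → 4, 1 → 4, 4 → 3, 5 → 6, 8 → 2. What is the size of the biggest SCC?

8

{1, 2, 3, 4, 5, 6, 7, 8} are all mutually reachable — one SCC of size 8.
The largest has 8 vertices.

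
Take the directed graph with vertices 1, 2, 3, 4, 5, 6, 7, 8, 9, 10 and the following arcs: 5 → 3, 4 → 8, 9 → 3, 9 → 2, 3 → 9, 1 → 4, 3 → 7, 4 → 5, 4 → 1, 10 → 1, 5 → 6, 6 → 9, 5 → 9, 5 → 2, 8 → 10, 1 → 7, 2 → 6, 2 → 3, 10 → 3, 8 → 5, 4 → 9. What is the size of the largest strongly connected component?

4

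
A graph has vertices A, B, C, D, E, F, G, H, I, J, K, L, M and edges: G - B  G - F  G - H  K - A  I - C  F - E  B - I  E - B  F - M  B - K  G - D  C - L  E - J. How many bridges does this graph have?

The edges on the cycle G-F-E-B-G are not bridges since each lies on that cycle.
But removing B - I disconnects B from I; removing A - K disconnects A from K; removing F - M disconnects F from M; removing E - J disconnects E from J — these are bridges.
In total 9 edges are bridges.

9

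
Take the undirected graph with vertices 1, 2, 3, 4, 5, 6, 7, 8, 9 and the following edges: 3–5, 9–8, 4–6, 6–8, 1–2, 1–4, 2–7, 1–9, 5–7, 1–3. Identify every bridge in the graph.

none

The edges on the cycle 1-4-6-8-9-1 are not bridges since each lies on that cycle.
Every edge lies on some cycle, so there are no bridges.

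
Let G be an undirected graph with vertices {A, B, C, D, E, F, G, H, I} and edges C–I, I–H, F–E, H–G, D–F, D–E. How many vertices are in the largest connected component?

B is isolated — a component by itself.
A is isolated — a component by itself.
Starting from D we can reach D, E, F. That is one component of size 3.
Starting from C we can reach C, G, H, I. That is one component of size 4.
The largest has 4 vertices.

4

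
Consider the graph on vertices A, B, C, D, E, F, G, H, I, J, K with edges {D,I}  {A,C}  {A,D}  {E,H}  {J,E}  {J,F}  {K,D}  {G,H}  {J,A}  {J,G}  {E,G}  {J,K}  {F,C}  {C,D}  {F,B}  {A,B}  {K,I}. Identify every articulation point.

J

Removing J increases the component count from 1 to 2, so J is a cut vertex.
By contrast removing E leaves 1 component; it is not a cut vertex. No other vertex is a cut vertex either.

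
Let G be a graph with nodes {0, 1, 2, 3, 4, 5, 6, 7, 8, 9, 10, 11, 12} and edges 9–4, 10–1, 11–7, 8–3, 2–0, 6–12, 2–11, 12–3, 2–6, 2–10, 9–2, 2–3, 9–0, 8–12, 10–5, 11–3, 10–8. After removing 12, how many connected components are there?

1

With 12 gone, the remaining components are: {0, 1, 2, 3, 4, 5, 6, 7, 8, 9, 10, 11}.
That is 1 component.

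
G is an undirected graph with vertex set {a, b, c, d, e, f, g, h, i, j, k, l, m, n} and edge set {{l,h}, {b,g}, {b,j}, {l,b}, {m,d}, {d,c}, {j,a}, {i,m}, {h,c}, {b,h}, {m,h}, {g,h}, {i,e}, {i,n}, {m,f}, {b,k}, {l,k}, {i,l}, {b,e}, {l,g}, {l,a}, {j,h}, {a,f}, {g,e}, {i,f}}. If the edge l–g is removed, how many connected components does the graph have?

1

l and g are still connected via l-b-g, so the component count stays at 1.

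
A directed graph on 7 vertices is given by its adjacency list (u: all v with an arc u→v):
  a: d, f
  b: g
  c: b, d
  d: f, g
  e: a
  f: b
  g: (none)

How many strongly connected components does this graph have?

{g} is an SCC by itself.
{d} is an SCC by itself.
{c} is an SCC by itself.
{b} is an SCC by itself.
{f} is an SCC by itself.
(and 2 more singleton SCCs)
That gives 7 strongly connected components.

7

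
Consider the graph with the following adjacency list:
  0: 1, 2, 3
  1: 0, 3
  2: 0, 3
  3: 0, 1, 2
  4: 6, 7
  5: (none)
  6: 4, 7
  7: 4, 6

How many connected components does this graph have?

5 is isolated — a component by itself.
Starting from 4 we can reach 4, 6, 7. That is one component of size 3.
Starting from 0 we can reach 0, 1, 2, 3. That is one component of size 4.
Total: 3 components.

3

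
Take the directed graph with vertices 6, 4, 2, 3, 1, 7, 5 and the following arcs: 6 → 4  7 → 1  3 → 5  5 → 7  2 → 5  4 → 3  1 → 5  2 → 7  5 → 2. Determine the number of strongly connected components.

{1, 2, 5, 7} are all mutually reachable — one SCC of size 4.
{6} is an SCC by itself.
{3} is an SCC by itself.
{4} is an SCC by itself.
That gives 4 strongly connected components.

4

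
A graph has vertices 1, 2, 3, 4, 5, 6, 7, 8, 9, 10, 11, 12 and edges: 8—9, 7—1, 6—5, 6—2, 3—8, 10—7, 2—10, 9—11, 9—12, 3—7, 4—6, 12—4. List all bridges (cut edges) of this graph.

1-7, 11-9, 5-6

The edges on the cycle 3-8-9-12-4-6-2-10-7-3 are not bridges since each lies on that cycle.
But removing 7—1 disconnects 7 from 1; removing 11—9 disconnects 11 from 9; removing 5—6 disconnects 5 from 6 — these are bridges.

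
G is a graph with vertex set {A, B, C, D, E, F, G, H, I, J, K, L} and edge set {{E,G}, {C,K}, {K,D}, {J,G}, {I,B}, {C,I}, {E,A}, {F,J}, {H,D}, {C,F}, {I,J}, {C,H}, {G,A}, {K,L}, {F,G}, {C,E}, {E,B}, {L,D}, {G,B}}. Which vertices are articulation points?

C

Removing C increases the component count from 1 to 2, so C is a cut vertex.
By contrast removing K leaves 1 component; it is not a cut vertex. No other vertex is a cut vertex either.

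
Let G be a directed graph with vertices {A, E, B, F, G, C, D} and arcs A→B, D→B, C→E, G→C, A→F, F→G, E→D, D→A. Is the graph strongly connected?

No

There is no directed path from B to G, so the graph is not strongly connected.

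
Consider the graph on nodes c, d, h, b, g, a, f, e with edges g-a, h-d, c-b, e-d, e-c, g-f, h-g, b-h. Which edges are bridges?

a-g, f-g, g-h

The edges on the cycle e-c-b-h-d-e are not bridges since each lies on that cycle.
But removing g-f disconnects g from f; removing h-g disconnects h from g; removing g-a disconnects g from a — these are bridges.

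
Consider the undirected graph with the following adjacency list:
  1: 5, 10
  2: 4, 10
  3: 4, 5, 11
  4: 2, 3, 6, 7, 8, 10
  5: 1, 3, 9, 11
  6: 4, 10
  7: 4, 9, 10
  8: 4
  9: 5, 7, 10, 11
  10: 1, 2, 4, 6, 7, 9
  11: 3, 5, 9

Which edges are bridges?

The edges on the cycle 7-4-3-11-9-10-7 are not bridges since each lies on that cycle.
But removing 8-4 disconnects 8 from 4 — this is a bridge.

4-8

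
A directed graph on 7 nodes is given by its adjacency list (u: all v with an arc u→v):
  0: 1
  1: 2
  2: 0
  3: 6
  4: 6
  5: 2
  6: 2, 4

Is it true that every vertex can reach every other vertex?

No

There is no directed path from 4 to 5, so the graph is not strongly connected.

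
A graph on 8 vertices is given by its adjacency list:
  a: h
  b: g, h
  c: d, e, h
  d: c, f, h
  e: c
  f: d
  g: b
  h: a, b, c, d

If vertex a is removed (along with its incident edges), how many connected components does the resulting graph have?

1

With a gone, the remaining components are: {b, c, d, e, f, g, h}.
That is 1 component.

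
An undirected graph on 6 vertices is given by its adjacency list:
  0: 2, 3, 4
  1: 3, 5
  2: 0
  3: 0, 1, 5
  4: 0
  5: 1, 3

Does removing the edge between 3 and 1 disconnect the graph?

After removing 3-1, the path 3-5-1 still connects them, so the edge is not a bridge.

No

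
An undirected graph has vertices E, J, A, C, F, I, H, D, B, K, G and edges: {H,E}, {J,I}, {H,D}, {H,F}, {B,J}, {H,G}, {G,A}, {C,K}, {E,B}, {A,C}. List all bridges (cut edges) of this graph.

A-C, A-G, B-E, B-J, C-K, D-H, E-H, F-H, G-H, I-J

removing H–E disconnects H from E; removing K–C disconnects K from C; removing E–B disconnects E from B; removing A–C disconnects A from C — these are bridges.
In total 10 edges are bridges.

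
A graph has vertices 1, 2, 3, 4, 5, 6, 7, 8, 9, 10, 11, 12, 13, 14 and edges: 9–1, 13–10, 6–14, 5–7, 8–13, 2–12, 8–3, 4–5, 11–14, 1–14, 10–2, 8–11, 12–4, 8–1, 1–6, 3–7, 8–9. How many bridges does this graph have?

0

The edges on the cycle 8-9-1-8 are not bridges since each lies on that cycle.
Every edge lies on some cycle, so there are no bridges.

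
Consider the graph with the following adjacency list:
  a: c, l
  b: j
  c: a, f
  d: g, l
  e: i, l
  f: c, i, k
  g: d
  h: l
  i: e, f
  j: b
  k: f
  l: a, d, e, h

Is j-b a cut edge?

Removing j-b leaves no path between j and b: the component count goes from 2 to 3. So it is a bridge.

Yes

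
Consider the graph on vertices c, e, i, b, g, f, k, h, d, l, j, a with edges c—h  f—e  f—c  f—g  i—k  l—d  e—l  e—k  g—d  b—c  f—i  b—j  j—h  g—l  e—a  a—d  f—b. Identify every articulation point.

Removing f increases the component count from 1 to 2, so f is a cut vertex.
By contrast removing j leaves 1 component; it is not a cut vertex. No other vertex is a cut vertex either.

f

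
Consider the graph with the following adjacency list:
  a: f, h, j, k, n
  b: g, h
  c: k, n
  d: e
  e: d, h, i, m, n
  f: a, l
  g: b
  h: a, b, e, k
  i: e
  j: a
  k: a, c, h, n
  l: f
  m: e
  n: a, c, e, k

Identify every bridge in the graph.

The edges on the cycle h-a-n-k-h are not bridges since each lies on that cycle.
But removing b-h disconnects b from h; removing a-j disconnects a from j; removing e-d disconnects e from d; removing l-f disconnects l from f — these are bridges.
In total 8 edges are bridges.

a-f, a-j, b-g, b-h, d-e, e-i, e-m, f-l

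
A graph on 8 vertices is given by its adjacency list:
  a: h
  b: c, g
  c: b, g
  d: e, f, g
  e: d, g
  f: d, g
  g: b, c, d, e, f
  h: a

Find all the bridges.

a-h

The edges on the cycle g-b-c-g are not bridges since each lies on that cycle.
But removing h-a disconnects h from a — this is a bridge.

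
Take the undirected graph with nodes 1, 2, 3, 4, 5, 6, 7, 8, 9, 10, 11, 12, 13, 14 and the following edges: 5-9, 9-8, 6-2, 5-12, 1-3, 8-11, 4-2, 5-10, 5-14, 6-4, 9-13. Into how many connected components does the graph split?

4

7 is isolated — a component by itself.
Starting from 1 we can reach 1, 3. That is one component of size 2.
Starting from 2 we can reach 2, 4, 6. That is one component of size 3.
Starting from 5 we can reach 5, 8, 9, 10, 11, 12, 13, 14. That is one component of size 8.
Total: 4 components.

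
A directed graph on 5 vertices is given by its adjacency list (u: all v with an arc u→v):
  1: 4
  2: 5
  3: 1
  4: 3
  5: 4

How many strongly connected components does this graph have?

{1, 3, 4} are all mutually reachable — one SCC of size 3.
{2} is an SCC by itself.
{5} is an SCC by itself.
That gives 3 strongly connected components.

3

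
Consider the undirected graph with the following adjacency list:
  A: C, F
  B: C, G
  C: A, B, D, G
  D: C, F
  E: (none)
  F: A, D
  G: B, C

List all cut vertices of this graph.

C

Removing C increases the component count from 2 to 3, so C is a cut vertex.
By contrast removing B leaves 2 components; it is not a cut vertex. No other vertex is a cut vertex either.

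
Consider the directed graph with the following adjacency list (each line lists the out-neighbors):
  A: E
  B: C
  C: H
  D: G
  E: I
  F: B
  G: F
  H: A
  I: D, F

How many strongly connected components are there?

{A, B, C, D, E, F, G, H, I} are all mutually reachable — one SCC of size 9.
That gives 1 strongly connected component.

1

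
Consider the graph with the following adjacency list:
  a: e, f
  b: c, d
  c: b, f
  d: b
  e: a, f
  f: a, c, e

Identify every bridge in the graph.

The edges on the cycle f-a-e-f are not bridges since each lies on that cycle.
But removing c-b disconnects c from b; removing b-d disconnects b from d; removing f-c disconnects f from c — these are bridges.

b-c, b-d, c-f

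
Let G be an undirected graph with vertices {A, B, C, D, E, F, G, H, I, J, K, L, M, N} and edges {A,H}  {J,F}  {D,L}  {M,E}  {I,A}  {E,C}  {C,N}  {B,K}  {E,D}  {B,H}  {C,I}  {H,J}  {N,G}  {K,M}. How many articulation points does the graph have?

6

Removing C increases the component count from 1 to 2, so C is a cut vertex.
Removing D increases the component count from 1 to 2, so D is a cut vertex.
Removing E increases the component count from 1 to 2, so E is a cut vertex.
Likewise H, J, N are cut vertices.
By contrast removing B leaves 1 component; it is not a cut vertex. No other vertex is a cut vertex either.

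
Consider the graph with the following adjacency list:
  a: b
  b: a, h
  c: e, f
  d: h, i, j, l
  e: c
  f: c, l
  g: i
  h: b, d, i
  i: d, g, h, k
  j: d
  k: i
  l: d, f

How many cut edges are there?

9

The edges on the cycle h-i-d-h are not bridges since each lies on that cycle.
But removing i-g disconnects i from g; removing d-j disconnects d from j; removing h-b disconnects h from b; removing c-e disconnects c from e — these are bridges.
In total 9 edges are bridges.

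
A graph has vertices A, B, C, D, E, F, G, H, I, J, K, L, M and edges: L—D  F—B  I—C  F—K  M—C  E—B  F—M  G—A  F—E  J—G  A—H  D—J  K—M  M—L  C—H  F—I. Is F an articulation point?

Yes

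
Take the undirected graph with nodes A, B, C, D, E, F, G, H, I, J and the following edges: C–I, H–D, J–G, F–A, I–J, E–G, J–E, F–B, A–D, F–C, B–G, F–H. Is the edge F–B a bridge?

No

After removing F–B, the path F-C-I-J-G-B still connects them, so the edge is not a bridge.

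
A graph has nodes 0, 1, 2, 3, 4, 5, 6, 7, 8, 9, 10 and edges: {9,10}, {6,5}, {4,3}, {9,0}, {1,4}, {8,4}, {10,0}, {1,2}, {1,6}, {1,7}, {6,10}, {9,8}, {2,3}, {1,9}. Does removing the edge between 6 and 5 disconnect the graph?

Yes

Removing 6—5 leaves no path between 6 and 5: the component count goes from 1 to 2. So it is a bridge.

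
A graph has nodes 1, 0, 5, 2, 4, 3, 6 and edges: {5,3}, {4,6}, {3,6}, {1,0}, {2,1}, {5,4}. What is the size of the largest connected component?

4

Starting from 0 we can reach 0, 1, 2. That is one component of size 3.
Starting from 3 we can reach 3, 4, 5, 6. That is one component of size 4.
The largest has 4 vertices.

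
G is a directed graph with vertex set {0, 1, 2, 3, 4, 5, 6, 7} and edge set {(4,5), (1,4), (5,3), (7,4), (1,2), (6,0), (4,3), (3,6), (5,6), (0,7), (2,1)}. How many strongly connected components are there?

{0, 3, 4, 5, 6, 7} are all mutually reachable — one SCC of size 6.
{1, 2} are all mutually reachable — one SCC of size 2.
That gives 2 strongly connected components.

2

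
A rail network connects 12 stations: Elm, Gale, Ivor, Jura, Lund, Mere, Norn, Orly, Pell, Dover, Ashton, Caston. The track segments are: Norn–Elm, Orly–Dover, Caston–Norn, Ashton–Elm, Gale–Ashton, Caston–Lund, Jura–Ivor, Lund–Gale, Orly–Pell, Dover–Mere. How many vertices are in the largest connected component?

6

Starting from Ivor we can reach Ivor, Jura. That is one component of size 2.
Starting from Mere we can reach Mere, Orly, Pell, Dover. That is one component of size 4.
Starting from Elm we can reach Elm, Gale, Lund, Norn, Ashton, Caston. That is one component of size 6.
The largest has 6 vertices.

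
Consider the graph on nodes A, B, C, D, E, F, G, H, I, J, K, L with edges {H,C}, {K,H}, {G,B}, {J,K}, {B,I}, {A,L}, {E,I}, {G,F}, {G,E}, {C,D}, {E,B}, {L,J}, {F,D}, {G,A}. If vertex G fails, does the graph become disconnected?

Yes

Deleting G raises the number of components from 1 to 2, so G is a cut vertex.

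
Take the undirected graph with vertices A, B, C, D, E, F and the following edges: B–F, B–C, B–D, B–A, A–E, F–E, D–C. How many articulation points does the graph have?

Removing B increases the component count from 1 to 2, so B is a cut vertex.
By contrast removing E leaves 1 component; it is not a cut vertex. No other vertex is a cut vertex either.

1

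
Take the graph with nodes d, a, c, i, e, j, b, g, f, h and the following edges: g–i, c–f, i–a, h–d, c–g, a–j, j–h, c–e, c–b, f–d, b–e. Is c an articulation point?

Deleting c raises the number of components from 1 to 2, so c is a cut vertex.

Yes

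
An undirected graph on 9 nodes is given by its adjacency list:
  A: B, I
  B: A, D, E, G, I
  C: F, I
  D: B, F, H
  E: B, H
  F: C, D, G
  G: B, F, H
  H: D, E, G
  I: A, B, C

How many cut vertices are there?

0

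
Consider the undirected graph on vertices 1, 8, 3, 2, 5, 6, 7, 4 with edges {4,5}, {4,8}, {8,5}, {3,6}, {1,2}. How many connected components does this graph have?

7 is isolated — a component by itself.
Starting from 3 we can reach 3, 6. That is one component of size 2.
Starting from 1 we can reach 1, 2. That is one component of size 2.
Starting from 4 we can reach 4, 5, 8. That is one component of size 3.
Total: 4 components.

4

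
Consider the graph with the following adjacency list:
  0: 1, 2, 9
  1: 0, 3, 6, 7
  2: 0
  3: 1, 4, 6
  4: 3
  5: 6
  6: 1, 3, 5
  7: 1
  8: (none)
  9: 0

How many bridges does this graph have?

The edges on the cycle 3-1-6-3 are not bridges since each lies on that cycle.
But removing 0-2 disconnects 0 from 2; removing 0-9 disconnects 0 from 9; removing 1-7 disconnects 1 from 7; removing 1-0 disconnects 1 from 0 — these are bridges.
In total 6 edges are bridges.

6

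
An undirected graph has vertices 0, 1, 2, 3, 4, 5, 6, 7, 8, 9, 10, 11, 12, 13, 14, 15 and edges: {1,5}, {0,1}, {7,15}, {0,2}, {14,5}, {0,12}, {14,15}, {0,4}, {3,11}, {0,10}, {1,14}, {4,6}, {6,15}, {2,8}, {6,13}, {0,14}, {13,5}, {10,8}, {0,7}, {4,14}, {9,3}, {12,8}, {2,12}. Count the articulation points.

2

Removing 0 increases the component count from 2 to 3, so 0 is a cut vertex.
Removing 3 increases the component count from 2 to 3, so 3 is a cut vertex.
By contrast removing 15 leaves 2 components; it is not a cut vertex. No other vertex is a cut vertex either.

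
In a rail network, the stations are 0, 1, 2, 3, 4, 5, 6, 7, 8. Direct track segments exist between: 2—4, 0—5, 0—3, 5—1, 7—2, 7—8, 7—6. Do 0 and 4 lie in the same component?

No

The component containing 0 is {0, 1, 3, 5}, and 4 is not in it.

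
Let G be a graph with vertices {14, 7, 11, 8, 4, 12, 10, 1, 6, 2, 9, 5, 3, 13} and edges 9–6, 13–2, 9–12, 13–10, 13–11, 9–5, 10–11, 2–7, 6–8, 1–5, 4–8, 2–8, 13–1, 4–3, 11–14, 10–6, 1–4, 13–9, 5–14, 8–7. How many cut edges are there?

2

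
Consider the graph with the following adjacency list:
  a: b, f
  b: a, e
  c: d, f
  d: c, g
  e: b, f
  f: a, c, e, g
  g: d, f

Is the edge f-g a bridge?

No

After removing f-g, the path f-c-d-g still connects them, so the edge is not a bridge.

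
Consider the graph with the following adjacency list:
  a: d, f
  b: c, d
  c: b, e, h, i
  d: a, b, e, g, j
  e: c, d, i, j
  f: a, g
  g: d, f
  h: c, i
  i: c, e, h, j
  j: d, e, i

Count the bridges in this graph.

0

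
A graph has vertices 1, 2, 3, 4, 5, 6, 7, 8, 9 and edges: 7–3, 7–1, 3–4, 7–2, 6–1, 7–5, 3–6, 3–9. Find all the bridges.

The edges on the cycle 7-3-6-1-7 are not bridges since each lies on that cycle.
But removing 7–2 disconnects 7 from 2; removing 3–4 disconnects 3 from 4; removing 3–9 disconnects 3 from 9; removing 7–5 disconnects 7 from 5 — these are bridges.

2-7, 3-4, 3-9, 5-7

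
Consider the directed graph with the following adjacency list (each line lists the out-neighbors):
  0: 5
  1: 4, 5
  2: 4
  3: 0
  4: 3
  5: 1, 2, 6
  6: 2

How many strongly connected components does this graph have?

1

{0, 1, 2, 3, 4, 5, 6} are all mutually reachable — one SCC of size 7.
That gives 1 strongly connected component.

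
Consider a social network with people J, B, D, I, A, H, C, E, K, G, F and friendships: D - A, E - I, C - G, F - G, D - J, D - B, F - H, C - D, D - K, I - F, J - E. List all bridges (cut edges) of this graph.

The edges on the cycle C-D-J-E-I-F-G-C are not bridges since each lies on that cycle.
But removing D - A disconnects D from A; removing K - D disconnects K from D; removing D - B disconnects D from B; removing F - H disconnects F from H — these are bridges.

A-D, B-D, D-K, F-H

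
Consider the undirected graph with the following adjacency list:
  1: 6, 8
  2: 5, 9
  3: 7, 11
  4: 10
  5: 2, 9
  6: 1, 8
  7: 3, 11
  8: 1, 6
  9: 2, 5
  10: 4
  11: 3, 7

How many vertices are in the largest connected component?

3

Starting from 4 we can reach 4, 10. That is one component of size 2.
Starting from 2 we can reach 2, 5, 9. That is one component of size 3.
Starting from 3 we can reach 3, 7, 11. That is one component of size 3.
Starting from 1 we can reach 1, 6, 8. That is one component of size 3.
The largest has 3 vertices.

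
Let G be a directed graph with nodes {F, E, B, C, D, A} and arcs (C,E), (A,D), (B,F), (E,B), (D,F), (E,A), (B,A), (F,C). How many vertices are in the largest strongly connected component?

6

{A, B, C, D, E, F} are all mutually reachable — one SCC of size 6.
The largest has 6 vertices.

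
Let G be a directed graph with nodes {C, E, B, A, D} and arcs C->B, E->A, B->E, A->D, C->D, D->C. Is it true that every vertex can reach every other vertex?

From D we can reach every vertex (A, B, C, D, E), and every vertex can reach D (A, B, C, D, E). So the whole graph is one strongly connected component.

Yes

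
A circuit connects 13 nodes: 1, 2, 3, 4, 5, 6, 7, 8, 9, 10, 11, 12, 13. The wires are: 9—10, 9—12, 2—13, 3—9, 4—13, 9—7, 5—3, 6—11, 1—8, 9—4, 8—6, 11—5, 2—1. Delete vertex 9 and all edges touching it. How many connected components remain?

With 9 gone, the remaining components are: {10}; {12}; {7}; {1, 2, 3, 4, 5, 6, 8, 11, 13}.
That is 4 components.

4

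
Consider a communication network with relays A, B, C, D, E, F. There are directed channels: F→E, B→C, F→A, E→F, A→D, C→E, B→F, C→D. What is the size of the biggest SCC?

2

{E, F} are all mutually reachable — one SCC of size 2.
{D} is an SCC by itself.
{B} is an SCC by itself.
{A} is an SCC by itself.
{C} is an SCC by itself.
The largest has 2 vertices.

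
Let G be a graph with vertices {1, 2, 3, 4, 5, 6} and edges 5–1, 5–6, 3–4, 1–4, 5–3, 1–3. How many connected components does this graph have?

2

2 is isolated — a component by itself.
Starting from 1 we can reach 1, 3, 4, 5, 6. That is one component of size 5.
Total: 2 components.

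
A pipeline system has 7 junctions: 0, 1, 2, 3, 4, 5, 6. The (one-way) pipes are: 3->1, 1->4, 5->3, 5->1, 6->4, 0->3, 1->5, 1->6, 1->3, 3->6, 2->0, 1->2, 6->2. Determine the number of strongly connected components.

2

{0, 1, 2, 3, 5, 6} are all mutually reachable — one SCC of size 6.
{4} is an SCC by itself.
That gives 2 strongly connected components.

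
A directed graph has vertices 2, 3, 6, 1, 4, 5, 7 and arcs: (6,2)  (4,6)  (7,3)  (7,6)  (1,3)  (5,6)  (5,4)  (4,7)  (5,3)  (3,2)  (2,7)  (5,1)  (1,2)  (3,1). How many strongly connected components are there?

{1, 2, 3, 6, 7} are all mutually reachable — one SCC of size 5.
{4} is an SCC by itself.
{5} is an SCC by itself.
That gives 3 strongly connected components.

3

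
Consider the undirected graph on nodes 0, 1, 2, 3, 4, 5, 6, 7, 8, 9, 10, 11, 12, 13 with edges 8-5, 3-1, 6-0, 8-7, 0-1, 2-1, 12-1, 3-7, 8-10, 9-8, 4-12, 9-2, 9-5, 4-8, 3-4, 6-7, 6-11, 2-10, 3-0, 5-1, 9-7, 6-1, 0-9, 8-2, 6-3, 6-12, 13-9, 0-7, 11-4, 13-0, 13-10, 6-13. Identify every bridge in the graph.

none

The edges on the cycle 6-3-7-8-4-11-6 are not bridges since each lies on that cycle.
Every edge lies on some cycle, so there are no bridges.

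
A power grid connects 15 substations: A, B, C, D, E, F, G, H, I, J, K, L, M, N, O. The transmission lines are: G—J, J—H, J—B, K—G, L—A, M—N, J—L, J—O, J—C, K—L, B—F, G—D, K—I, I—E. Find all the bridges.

A-L, B-F, B-J, C-J, D-G, E-I, H-J, I-K, J-O, M-N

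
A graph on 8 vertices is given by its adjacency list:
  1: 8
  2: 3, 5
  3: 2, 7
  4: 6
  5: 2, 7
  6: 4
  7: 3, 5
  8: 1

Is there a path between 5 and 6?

The component containing 5 is {2, 3, 5, 7}, and 6 is not in it.

No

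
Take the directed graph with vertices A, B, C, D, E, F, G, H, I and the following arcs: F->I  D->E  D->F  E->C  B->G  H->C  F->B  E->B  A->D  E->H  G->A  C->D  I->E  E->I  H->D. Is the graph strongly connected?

Yes

From H we can reach every vertex (A, B, C, D, E, F, G, H, I), and every vertex can reach H (A, B, C, D, E, F, G, H, I). So the whole graph is one strongly connected component.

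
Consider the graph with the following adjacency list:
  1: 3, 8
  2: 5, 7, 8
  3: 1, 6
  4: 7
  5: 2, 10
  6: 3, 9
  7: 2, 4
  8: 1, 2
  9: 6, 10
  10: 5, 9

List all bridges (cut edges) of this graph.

2-7, 4-7

The edges on the cycle 8-1-3-6-9-10-5-2-8 are not bridges since each lies on that cycle.
But removing 7-4 disconnects 7 from 4; removing 7-2 disconnects 7 from 2 — these are bridges.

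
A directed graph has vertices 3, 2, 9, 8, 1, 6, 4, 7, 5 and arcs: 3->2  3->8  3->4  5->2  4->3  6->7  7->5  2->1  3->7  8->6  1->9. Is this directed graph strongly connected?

There is no directed path from 6 to 4, so the graph is not strongly connected.

No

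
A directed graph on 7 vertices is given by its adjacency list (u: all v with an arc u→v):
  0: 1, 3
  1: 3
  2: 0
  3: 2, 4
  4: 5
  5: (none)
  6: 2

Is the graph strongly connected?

There is no directed path from 0 to 6, so the graph is not strongly connected.

No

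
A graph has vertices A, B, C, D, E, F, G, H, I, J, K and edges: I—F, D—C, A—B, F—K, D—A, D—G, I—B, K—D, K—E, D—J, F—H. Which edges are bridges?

The edges on the cycle I-F-K-D-A-B-I are not bridges since each lies on that cycle.
But removing E—K disconnects E from K; removing G—D disconnects G from D; removing D—C disconnects D from C; removing J—D disconnects J from D — these are bridges.
In total 5 edges are bridges.

C-D, D-G, D-J, E-K, F-H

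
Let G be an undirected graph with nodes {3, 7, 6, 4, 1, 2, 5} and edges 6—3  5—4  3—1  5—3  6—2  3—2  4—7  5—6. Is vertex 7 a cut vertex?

Deleting 7 leaves 1 component (was 1), so 7 is not a cut vertex.

No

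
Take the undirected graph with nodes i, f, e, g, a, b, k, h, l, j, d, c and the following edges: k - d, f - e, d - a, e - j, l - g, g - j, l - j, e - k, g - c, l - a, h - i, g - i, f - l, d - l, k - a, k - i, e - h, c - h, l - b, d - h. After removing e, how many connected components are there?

1

With e gone, the remaining components are: {a, b, c, d, f, g, h, i, j, k, l}.
That is 1 component.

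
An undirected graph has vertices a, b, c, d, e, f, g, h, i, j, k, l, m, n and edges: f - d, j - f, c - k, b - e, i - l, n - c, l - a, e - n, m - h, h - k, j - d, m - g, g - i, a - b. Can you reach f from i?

The component containing i is {a, b, c, e, g, h, i, k, l, m, n}, and f is not in it.

No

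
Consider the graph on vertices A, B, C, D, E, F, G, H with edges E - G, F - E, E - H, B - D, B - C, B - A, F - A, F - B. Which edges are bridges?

The edges on the cycle F-B-A-F are not bridges since each lies on that cycle.
But removing E - G disconnects E from G; removing B - D disconnects B from D; removing E - H disconnects E from H; removing F - E disconnects F from E — these are bridges.
In total 5 edges are bridges.

B-C, B-D, E-F, E-G, E-H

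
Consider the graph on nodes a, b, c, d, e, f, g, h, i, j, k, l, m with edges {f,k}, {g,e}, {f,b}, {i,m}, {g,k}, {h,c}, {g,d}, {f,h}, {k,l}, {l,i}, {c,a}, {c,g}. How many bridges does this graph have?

The edges on the cycle f-h-c-g-k-f are not bridges since each lies on that cycle.
But removing k - l disconnects k from l; removing i - m disconnects i from m; removing g - d disconnects g from d; removing c - a disconnects c from a — these are bridges.
In total 7 edges are bridges.

7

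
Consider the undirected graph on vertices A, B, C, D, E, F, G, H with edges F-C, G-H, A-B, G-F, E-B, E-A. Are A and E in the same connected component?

From A we can reach A, B, E, which includes E.

Yes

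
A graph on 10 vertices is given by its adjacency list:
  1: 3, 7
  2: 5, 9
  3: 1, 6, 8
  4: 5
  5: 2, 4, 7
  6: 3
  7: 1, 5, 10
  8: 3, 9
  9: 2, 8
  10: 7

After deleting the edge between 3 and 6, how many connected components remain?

Before removal there is 1 component.
3-6 is a bridge — removing it separates 3's side from 6's side.
After removal: 2 components.

2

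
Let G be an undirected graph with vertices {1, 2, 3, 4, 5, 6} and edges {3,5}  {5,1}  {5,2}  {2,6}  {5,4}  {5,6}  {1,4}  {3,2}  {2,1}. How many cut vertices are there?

Removing 5, for instance, still leaves 1 component. No single vertex removal increases the component count — the graph has no articulation points.

0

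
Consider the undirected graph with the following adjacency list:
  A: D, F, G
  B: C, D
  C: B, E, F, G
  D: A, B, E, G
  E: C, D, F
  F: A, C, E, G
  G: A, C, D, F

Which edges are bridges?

none

The edges on the cycle F-E-C-F are not bridges since each lies on that cycle.
Every edge lies on some cycle, so there are no bridges.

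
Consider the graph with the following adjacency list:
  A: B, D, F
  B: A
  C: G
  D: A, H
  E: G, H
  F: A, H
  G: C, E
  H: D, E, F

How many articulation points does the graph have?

Removing A increases the component count from 1 to 2, so A is a cut vertex.
Removing E increases the component count from 1 to 2, so E is a cut vertex.
Removing G increases the component count from 1 to 2, so G is a cut vertex.
Likewise H is a cut vertex.
By contrast removing F leaves 1 component; it is not a cut vertex. No other vertex is a cut vertex either.

4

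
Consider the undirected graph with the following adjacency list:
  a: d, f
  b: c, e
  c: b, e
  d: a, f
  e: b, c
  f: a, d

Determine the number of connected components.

2

Starting from b we can reach b, c, e. That is one component of size 3.
Starting from a we can reach a, d, f. That is one component of size 3.
Total: 2 components.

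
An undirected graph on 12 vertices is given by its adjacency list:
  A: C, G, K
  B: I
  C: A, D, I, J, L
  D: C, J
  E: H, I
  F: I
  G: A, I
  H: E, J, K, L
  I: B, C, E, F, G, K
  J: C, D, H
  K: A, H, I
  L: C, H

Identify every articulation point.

Removing I increases the component count from 1 to 3, so I is a cut vertex.
By contrast removing B leaves 1 component; it is not a cut vertex. No other vertex is a cut vertex either.

I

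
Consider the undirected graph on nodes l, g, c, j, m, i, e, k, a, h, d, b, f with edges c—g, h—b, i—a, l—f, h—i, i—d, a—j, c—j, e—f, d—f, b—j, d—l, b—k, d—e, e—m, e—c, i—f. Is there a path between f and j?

From f we can reach a, b, c, d, e, f, g, h, i, j, k, l, m, which includes j.

Yes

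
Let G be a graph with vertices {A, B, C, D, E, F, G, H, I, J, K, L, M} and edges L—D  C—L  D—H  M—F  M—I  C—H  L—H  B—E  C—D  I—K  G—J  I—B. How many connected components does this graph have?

4

A is isolated — a component by itself.
Starting from G we can reach G, J. That is one component of size 2.
Starting from C we can reach C, D, H, L. That is one component of size 4.
Starting from B we can reach B, E, F, I, K, M. That is one component of size 6.
Total: 4 components.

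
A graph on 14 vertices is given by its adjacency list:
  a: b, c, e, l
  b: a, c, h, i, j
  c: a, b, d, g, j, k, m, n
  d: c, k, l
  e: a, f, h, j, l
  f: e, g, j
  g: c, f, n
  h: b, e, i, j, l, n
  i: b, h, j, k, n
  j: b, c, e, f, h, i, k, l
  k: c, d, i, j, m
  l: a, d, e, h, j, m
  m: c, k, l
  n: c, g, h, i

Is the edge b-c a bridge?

After removing b-c, the path b-a-c still connects them, so the edge is not a bridge.

No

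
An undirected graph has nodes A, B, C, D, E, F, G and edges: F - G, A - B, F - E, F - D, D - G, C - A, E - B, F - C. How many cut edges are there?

0

The edges on the cycle F-D-G-F are not bridges since each lies on that cycle.
Every edge lies on some cycle, so there are no bridges.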